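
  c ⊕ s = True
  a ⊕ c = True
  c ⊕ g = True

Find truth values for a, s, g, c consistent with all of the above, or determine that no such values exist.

a = True, s = True, g = True, c = False

c ⊕ s = F ⊕ T = True ✓
a ⊕ c = T ⊕ F = True ✓
c ⊕ g = F ⊕ T = True ✓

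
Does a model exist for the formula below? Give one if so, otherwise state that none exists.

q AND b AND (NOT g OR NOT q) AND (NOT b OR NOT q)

Unsatisfiable — no assignment works.

Case b = True:
  (q) forces q = True.
  Clause (NOT b OR NOT q) is falsified — contradiction.
Case b = False:
  Clause (b) is falsified — contradiction.
Both cases fail, so the formula is unsatisfiable.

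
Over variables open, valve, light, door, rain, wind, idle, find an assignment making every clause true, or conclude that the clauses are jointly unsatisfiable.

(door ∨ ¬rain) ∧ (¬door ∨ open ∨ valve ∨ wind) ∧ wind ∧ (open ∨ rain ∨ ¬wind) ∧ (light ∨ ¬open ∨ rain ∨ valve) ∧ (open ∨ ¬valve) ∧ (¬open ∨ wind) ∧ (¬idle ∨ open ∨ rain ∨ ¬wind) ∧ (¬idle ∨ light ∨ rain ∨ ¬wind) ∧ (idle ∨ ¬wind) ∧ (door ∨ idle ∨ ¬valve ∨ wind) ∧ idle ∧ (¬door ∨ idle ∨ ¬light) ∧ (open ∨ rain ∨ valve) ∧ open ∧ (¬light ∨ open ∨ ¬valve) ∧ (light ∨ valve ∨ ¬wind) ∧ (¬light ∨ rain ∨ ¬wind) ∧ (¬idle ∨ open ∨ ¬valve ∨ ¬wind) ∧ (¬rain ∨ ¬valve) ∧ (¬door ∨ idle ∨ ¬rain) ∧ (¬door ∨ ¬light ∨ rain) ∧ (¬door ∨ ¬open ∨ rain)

open = True, valve = False, light = True, door = True, rain = True, wind = True, idle = True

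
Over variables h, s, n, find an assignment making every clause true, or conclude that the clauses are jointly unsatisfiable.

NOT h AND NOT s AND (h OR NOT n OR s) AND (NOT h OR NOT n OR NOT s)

Unit clause (NOT h) forces h = False.
Unit clause (NOT s) forces s = False.
In (h OR NOT n OR s) only NOT n is left, so n = False.
Check each clause:
  (NOT h): NOT h holds.
  (NOT s): NOT s holds.
  (h OR NOT n OR s): NOT n holds.
  (NOT h OR NOT n OR NOT s): NOT h holds.
All clauses satisfied.

h=F; s=F; n=F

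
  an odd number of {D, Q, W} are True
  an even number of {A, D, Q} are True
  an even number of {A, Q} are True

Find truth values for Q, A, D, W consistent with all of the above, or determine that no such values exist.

Q: True, A: True, D: False, W: False

{D, Q, W}: 1 true → odd ✓
{A, D, Q}: 2 true → even ✓
{A, Q}: 2 true → even ✓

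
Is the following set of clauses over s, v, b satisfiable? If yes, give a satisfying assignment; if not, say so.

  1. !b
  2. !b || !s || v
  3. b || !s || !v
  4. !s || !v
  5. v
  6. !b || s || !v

Unit clause (!b) forces b = False.
Unit clause (v) forces v = True.
In (b || !s || !v) only !s is left, so s = False.
Check each clause:
  (!b): !b holds.
  (!b || !s || v): !b holds.
  (b || !s || !v): !s holds.
  (!s || !v): !s holds.
  (v): v holds.
  (!b || s || !v): !b holds.
All clauses satisfied.

s: False, v: True, b: False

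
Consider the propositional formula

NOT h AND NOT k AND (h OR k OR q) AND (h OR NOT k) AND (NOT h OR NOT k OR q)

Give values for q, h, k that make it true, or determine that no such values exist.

Unit clause (NOT h) forces h = False.
Unit clause (NOT k) forces k = False.
In (h OR k OR q) only q is left, so q = True.
All clauses satisfied.

q: True, h: False, k: False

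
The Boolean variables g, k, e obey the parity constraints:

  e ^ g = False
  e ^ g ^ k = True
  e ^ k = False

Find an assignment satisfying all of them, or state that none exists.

g=T, k=T, e=T

e ^ g = T ^ T = False ✓
e ^ g ^ k = T ^ T ^ T = True ✓
e ^ k = T ^ T = False ✓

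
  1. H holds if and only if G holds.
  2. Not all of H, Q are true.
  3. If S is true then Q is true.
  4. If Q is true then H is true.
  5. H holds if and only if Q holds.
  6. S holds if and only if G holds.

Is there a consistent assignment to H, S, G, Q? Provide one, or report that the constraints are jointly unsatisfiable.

H: False; S: False; G: False; Q: False

  (1) H=F, G=F — same ✓
  (2) {H, Q}: 0/2 true — not all ✓
  (3) S=F ⇒ Q: vacuous ✓
  (4) Q=F ⇒ H: vacuous ✓
  (5) H=F, Q=F — same ✓
  (6) S=F, G=F — same ✓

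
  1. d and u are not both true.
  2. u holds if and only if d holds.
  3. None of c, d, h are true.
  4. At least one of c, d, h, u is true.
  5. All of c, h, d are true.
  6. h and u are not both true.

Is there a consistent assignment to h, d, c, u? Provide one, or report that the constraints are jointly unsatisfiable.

Unsatisfiable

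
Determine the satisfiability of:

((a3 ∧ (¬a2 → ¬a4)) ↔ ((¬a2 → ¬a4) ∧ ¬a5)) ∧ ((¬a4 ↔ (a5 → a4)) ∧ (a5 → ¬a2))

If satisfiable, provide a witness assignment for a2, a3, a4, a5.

a2 = True; a3 = True; a4 = False; a5 = False

  (a3 ∧ (¬a2 → ¬a4)) ↔ ((¬a2 → ¬a4) ∧ ¬a5) = True
    a3 ∧ (¬a2 → ¬a4) = True
      ¬a2 → ¬a4 = True
        ¬a2 = False
        ¬a4 = True
    (¬a2 → ¬a4) ∧ ¬a5 = True
      ¬a2 → ¬a4 = True
        ¬a2 = False
        ¬a4 = True
      ¬a5 = True
  (¬a4 ↔ (a5 → a4)) ∧ (a5 → ¬a2) = True
    ¬a4 ↔ (a5 → a4) = True
      ¬a4 = True
      a5 → a4 = True
    a5 → ¬a2 = True
      ¬a2 = False
Both conjuncts True, so the formula holds.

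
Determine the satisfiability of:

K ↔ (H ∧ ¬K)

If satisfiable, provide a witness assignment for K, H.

K = False; H = False

  K ↔ (H ∧ ¬K) = True
    H ∧ ¬K = False
      ¬K = True
The formula evaluates to True.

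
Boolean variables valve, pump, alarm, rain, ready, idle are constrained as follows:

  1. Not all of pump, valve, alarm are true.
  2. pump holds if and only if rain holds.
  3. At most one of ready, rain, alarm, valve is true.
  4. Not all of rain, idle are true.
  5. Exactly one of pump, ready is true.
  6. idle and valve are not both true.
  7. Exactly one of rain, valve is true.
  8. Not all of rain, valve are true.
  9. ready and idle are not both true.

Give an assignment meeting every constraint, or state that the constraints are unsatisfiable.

valve=F, pump=T, alarm=F, rain=T, ready=F, idle=F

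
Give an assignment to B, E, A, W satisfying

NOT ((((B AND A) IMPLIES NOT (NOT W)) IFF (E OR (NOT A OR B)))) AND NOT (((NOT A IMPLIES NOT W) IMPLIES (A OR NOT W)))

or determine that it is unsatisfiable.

UNSATISFIABLE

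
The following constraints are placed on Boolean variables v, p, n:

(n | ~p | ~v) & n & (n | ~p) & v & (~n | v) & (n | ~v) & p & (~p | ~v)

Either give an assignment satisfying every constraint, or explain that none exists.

Case v = True:
  (n) forces n = True.
  (p) forces p = True.
  Clause (~p | ~v) is falsified — contradiction.
Case v = False:
  Clause (v) is falsified — contradiction.
Both cases fail, so the formula is unsatisfiable.

UNSATISFIABLE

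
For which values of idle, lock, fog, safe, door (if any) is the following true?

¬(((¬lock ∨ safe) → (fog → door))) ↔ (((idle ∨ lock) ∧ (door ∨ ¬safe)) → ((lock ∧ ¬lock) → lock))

idle=T, lock=F, fog=T, safe=T, door=F

  ¬(((¬lock ∨ safe) → (fog → door))) ↔ (((idle ∨ lock) ∧ (door ∨ ¬safe)) → ((lock ∧ ¬lock) → lock)) = True
    ¬(((¬lock ∨ safe) → (fog → door))) = True
      (¬lock ∨ safe) → (fog → door) = False
        ¬lock ∨ safe = True
          ¬lock = True
        fog → door = False
    ((idle ∨ lock) ∧ (door ∨ ¬safe)) → ((lock ∧ ¬lock) → lock) = True
      (idle ∨ lock) ∧ (door ∨ ¬safe) = False
        idle ∨ lock = True
        door ∨ ¬safe = False
          ¬safe = False
      (lock ∧ ¬lock) → lock = True
        lock ∧ ¬lock = False
          ¬lock = True
The formula evaluates to True.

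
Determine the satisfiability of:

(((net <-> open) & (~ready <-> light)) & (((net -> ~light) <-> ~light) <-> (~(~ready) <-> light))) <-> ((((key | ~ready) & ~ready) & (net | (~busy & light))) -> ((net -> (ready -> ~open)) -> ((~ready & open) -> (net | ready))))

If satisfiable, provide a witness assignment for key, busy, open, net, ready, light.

key = True, busy = False, open = False, net = False, ready = False, light = True

  (((net <-> open) & (~ready <-> light)) & (((net -> ~light) <-> ~light) <-> (~(~ready) <-> light))) <-> ((((key | ~ready) & ~ready) & (net | (~busy & light))) -> ((net -> (ready -> ~open)) -> ((~ready & open) -> (net | ready)))) = True
    ((net <-> open) & (~ready <-> light)) & (((net -> ~light) <-> ~light) <-> (~(~ready) <-> light)) = True
      (net <-> open) & (~ready <-> light) = True
        net <-> open = True
        ~ready <-> light = True
          ~ready = True
      ((net -> ~light) <-> ~light) <-> (~(~ready) <-> light) = True
        (net -> ~light) <-> ~light = False
          net -> ~light = True
            ~light = False
          ~light = False
        ~(~ready) <-> light = False
          ~(~ready) = False
            ~ready = True
    (((key | ~ready) & ~ready) & (net | (~busy & light))) -> ((net -> (ready -> ~open)) -> ((~ready & open) -> (net | ready))) = True
      ((key | ~ready) & ~ready) & (net | (~busy & light)) = True
        (key | ~ready) & ~ready = True
          key | ~ready = True
            ~ready = True
          ~ready = True
        net | (~busy & light) = True
          ~busy & light = True
            ~busy = True
      (net -> (ready -> ~open)) -> ((~ready & open) -> (net | ready)) = True
        net -> (ready -> ~open) = True
          ready -> ~open = True
            ~open = True
        (~ready & open) -> (net | ready) = True
          ~ready & open = False
            ~ready = True
          net | ready = False
The formula evaluates to True.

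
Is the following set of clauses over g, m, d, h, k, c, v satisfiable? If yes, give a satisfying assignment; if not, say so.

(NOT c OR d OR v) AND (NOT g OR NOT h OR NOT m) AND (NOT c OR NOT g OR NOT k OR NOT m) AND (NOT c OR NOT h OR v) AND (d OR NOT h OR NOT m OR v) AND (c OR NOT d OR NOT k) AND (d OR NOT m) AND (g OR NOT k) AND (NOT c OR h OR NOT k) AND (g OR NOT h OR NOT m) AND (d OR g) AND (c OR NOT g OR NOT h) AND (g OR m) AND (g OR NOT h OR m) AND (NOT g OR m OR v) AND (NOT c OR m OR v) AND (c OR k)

g=T; m=F; d=F; h=T; k=T; c=T; v=T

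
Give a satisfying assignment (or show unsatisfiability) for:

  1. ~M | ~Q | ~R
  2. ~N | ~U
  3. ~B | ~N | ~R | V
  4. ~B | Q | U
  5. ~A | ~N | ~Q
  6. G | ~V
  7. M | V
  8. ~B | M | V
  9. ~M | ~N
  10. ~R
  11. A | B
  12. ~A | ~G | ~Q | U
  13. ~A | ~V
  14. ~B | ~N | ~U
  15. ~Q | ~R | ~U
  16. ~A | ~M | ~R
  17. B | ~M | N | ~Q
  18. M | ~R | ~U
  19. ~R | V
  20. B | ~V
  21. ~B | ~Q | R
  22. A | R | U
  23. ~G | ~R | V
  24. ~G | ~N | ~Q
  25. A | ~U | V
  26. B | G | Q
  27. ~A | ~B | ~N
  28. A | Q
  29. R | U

Unit clause (~R) forces R = False.
In (R | U) only U is left, so U = True.
In (~N | ~U) only ~N is left, so N = False.
Set B = True.
  then (~B | ~Q | R) forces Q = False.
  then (A | Q) forces A = True.
  then (~A | ~V) forces V = False.
  then (M | V) forces M = True.
Set G = False.
All clauses satisfied.

R: False; B: True; A: True; M: True; U: True; N: False; Q: False; G: False; V: False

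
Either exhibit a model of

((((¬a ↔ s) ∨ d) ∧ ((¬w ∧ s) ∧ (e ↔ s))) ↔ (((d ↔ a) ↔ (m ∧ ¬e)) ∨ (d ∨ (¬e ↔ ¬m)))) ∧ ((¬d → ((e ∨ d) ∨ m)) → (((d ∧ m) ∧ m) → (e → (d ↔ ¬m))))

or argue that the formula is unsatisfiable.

e=F; a=T; w=F; m=T; s=T; d=F

  (((¬a ↔ s) ∨ d) ∧ ((¬w ∧ s) ∧ (e ↔ s))) ↔ (((d ↔ a) ↔ (m ∧ ¬e)) ∨ (d ∨ (¬e ↔ ¬m))) = True
    ((¬a ↔ s) ∨ d) ∧ ((¬w ∧ s) ∧ (e ↔ s)) = False
      (¬a ↔ s) ∨ d = False
        ¬a ↔ s = False
          ¬a = False
      (¬w ∧ s) ∧ (e ↔ s) = False
        ¬w ∧ s = True
          ¬w = True
        e ↔ s = False
    ((d ↔ a) ↔ (m ∧ ¬e)) ∨ (d ∨ (¬e ↔ ¬m)) = False
      (d ↔ a) ↔ (m ∧ ¬e) = False
        d ↔ a = False
        m ∧ ¬e = True
          ¬e = True
      d ∨ (¬e ↔ ¬m) = False
        ¬e ↔ ¬m = False
          ¬e = True
          ¬m = False
  (¬d → ((e ∨ d) ∨ m)) → (((d ∧ m) ∧ m) → (e → (d ↔ ¬m))) = True
    ¬d → ((e ∨ d) ∨ m) = True
      ¬d = True
      (e ∨ d) ∨ m = True
        e ∨ d = False
    ((d ∧ m) ∧ m) → (e → (d ↔ ¬m)) = True
      (d ∧ m) ∧ m = False
        d ∧ m = False
      e → (d ↔ ¬m) = True
        d ↔ ¬m = True
          ¬m = False
Both conjuncts True, so the formula holds.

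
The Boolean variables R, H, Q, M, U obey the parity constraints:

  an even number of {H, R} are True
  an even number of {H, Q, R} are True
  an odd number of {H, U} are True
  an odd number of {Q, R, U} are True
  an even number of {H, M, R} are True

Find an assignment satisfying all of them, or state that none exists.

R=F, H=F, Q=F, M=F, U=T

{H, R}: 0 true → even ✓
{H, Q, R}: 0 true → even ✓
{H, U}: 1 true → odd ✓
{Q, R, U}: 1 true → odd ✓
{H, M, R}: 0 true → even ✓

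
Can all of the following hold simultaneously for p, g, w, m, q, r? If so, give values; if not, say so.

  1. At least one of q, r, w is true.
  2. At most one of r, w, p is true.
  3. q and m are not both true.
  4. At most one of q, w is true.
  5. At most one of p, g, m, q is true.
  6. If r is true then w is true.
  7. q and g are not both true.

p=F, g=F, w=T, m=F, q=F, r=F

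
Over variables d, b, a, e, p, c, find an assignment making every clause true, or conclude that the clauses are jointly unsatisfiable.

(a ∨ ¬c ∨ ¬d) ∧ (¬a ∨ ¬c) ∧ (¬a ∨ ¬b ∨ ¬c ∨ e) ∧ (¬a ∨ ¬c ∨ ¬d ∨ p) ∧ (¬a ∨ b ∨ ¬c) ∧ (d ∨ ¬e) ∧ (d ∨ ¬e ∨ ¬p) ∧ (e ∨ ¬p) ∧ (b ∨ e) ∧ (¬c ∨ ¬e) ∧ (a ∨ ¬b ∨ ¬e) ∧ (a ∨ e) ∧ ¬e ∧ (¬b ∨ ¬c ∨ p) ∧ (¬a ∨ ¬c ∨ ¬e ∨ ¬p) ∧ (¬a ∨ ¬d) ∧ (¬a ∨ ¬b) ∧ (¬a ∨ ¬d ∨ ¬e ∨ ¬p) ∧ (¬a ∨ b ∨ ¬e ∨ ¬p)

Unsatisfiable — no assignment works.

Case e = True:
  Clause (¬e) is falsified — contradiction.
Case e = False:
  (e ∨ ¬p) forces p = False.
  (b ∨ e) forces b = True.
  (a ∨ e) forces a = True.
  Clause (¬a ∨ ¬b) is falsified — contradiction.
Both cases fail, so the formula is unsatisfiable.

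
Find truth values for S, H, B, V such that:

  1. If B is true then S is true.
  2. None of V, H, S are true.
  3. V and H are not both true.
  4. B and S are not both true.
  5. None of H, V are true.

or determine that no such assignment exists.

S: False, H: False, B: False, V: False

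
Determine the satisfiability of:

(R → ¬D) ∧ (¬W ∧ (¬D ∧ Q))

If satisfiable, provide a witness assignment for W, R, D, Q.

W: False; R: True; D: False; Q: True

  R → ¬D = True
    ¬D = True
  ¬W ∧ (¬D ∧ Q) = True
    ¬W = True
    ¬D ∧ Q = True
      ¬D = True
Both conjuncts True, so the formula holds.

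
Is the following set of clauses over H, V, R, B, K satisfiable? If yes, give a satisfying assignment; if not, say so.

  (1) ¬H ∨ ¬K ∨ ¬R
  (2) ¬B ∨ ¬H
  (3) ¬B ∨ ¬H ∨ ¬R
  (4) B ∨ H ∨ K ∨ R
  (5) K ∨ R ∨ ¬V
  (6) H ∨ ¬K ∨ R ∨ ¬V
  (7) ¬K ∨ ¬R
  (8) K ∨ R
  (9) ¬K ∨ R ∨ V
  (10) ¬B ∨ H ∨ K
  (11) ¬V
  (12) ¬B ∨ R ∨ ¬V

H: True, V: False, R: True, B: False, K: False

Unit clause (¬V) forces V = False.
Set H = True.
  then (¬B ∨ ¬H) forces B = False.
Set R = True.
  then (¬H ∨ ¬K ∨ ¬R) forces K = False.
All clauses satisfied.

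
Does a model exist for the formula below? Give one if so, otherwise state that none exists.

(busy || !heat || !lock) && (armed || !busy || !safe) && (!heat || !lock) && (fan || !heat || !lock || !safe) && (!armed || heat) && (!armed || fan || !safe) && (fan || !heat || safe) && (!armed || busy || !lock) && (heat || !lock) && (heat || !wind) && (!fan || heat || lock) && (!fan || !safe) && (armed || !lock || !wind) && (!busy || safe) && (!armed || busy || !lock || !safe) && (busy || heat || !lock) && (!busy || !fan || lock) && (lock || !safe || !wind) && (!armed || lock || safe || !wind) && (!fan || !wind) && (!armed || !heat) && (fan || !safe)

Set heat = False.
  then (!armed || heat) forces armed = False.
  then (heat || !lock) forces lock = False.
  then (heat || !wind) forces wind = False.
  then (!fan || heat || lock) forces fan = False.
  then (fan || !safe) forces safe = False.
  then (!busy || safe) forces busy = False.
All clauses satisfied.

heat=F, fan=F, lock=F, armed=F, wind=F, busy=F, safe=F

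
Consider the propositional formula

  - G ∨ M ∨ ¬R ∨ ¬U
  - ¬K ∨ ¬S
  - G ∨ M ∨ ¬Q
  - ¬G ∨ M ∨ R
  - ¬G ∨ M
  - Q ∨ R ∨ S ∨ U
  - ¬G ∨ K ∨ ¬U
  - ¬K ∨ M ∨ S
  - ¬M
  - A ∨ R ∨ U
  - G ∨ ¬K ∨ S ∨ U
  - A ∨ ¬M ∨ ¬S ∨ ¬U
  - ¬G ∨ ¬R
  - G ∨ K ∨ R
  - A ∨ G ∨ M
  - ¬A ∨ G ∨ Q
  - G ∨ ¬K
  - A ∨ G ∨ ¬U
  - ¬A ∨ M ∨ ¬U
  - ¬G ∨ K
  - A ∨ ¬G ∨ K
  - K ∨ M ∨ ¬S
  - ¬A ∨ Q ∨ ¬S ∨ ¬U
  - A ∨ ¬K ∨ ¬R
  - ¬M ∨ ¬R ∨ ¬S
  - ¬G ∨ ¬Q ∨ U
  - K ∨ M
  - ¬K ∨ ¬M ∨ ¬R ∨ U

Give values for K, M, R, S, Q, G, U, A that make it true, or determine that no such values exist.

Unsatisfiable — no assignment works.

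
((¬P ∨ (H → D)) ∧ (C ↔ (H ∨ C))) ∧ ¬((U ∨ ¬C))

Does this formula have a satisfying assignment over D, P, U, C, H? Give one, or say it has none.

D=F, P=F, U=F, C=T, H=F

  (¬P ∨ (H → D)) ∧ (C ↔ (H ∨ C)) = True
    ¬P ∨ (H → D) = True
      ¬P = True
      H → D = True
    C ↔ (H ∨ C) = True
      H ∨ C = True
  ¬((U ∨ ¬C)) = True
    U ∨ ¬C = False
      ¬C = False
Both conjuncts True, so the formula holds.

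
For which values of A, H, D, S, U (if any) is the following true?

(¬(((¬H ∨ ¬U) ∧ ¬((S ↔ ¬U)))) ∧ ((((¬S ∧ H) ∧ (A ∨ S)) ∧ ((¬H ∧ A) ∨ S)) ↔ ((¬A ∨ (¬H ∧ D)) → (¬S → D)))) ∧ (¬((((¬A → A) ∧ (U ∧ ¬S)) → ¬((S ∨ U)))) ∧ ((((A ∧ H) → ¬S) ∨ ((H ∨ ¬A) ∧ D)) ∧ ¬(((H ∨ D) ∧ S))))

Case S = True: the conjunct (((¬S ∧ H) ∧ (A ∨ S)) ∧ ((¬H ∧ A) ∨ S)) ↔ ((¬A ∨ (¬H ∧ D)) → (¬S → D)) becomes (False ∧ True) ↔ ((¬A ∨ (¬H ∧ D)) → True) = False.
Case S = False: the formula simplifies to (¬(((¬H ∨ ¬U) ∧ ¬U)) ∧ (((H ∧ A) ∧ (¬H ∧ A)) ↔ ((¬A ∨ (¬H ∧ D)) → D))) ∧ ¬((((¬A → A) ∧ U) → ¬U)).
  U = True: simplifies to (((H ∧ A) ∧ (¬H ∧ A)) ↔ ((¬A ∨ (¬H ∧ D)) → D)) ∧ ¬(¬((¬A → A))).
    A = True: simplifies to (H ∧ ¬H) ↔ ((¬H ∧ D) → D).
      H = True: this becomes (True ∧ False) ↔ (False → D) = False.
      H = False: simplifies to ¬((D → D)).
        D = True: this becomes ¬((True → True)) = False.
        D = False: this becomes ¬((False → False)) = False.
    A = False: the conjunct ¬(¬((¬A → A))) becomes ¬(¬False) = False.
  U = False: the conjunct ¬(((¬H ∨ ¬U) ∧ ¬U)) becomes ¬((True ∧ True)) = False.
Both cases fail — unsatisfiable.

The formula is unsatisfiable.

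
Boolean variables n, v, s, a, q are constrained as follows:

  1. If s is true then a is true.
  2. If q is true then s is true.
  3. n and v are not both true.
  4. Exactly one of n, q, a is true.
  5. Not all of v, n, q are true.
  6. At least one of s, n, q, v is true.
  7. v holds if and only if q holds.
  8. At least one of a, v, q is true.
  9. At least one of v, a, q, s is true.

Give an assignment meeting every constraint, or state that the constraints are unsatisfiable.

n=F, v=F, s=T, a=T, q=F

  (1) s=T ⇒ a: T ✓
  (2) q=F ⇒ s: vacuous ✓
  (3) n=F, v=F — not both ✓
  (4) {n, q, a}: 1 true — exactly one ✓
  (5) {v, n, q}: 0/3 true — not all ✓
  (6) {s, n, q, v}: 1 true — at least one ✓
  (7) v=F, q=F — same ✓
  (8) {a, v, q}: 1 true — at least one ✓
  (9) {v, a, q, s}: 2 true — at least one ✓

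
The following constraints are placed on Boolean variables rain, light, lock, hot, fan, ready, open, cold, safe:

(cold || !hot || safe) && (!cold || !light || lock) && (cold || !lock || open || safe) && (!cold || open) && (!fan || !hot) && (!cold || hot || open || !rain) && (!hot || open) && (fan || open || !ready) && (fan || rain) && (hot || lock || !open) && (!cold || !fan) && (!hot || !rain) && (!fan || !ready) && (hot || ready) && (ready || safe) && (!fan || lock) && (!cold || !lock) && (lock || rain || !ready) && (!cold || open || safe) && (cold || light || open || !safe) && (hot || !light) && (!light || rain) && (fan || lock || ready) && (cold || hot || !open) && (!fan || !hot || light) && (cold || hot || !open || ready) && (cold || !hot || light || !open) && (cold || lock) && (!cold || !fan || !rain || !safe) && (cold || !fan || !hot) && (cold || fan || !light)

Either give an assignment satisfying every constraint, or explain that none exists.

The formula is unsatisfiable.

Case hot = True:
  (!fan || !hot) forces fan = False.
  (!hot || open) forces open = True.
  (fan || rain) forces rain = True.
  Clause (!hot || !rain) is falsified — contradiction.
Case hot = False:
  (hot || ready) forces ready = True.
  (!fan || !ready) forces fan = False.
  (fan || open || !ready) forces open = True.
  (fan || rain) forces rain = True.
  (hot || lock || !open) forces lock = True.
  (!cold || !lock) forces cold = False.
  Clause (cold || hot || !open) is falsified — contradiction.
Both cases fail, so the formula is unsatisfiable.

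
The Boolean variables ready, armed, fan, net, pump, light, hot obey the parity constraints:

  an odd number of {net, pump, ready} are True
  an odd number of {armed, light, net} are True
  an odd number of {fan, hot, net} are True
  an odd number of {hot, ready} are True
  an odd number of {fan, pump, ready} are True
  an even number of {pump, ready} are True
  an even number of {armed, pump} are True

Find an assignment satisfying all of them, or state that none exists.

ready = False, armed = False, fan = True, net = True, pump = False, light = False, hot = True

{net, pump, ready}: 1 true → odd ✓
{armed, light, net}: 1 true → odd ✓
{fan, hot, net}: 3 true → odd ✓
{hot, ready}: 1 true → odd ✓
{fan, pump, ready}: 1 true → odd ✓
{pump, ready}: 0 true → even ✓
{armed, pump}: 0 true → even ✓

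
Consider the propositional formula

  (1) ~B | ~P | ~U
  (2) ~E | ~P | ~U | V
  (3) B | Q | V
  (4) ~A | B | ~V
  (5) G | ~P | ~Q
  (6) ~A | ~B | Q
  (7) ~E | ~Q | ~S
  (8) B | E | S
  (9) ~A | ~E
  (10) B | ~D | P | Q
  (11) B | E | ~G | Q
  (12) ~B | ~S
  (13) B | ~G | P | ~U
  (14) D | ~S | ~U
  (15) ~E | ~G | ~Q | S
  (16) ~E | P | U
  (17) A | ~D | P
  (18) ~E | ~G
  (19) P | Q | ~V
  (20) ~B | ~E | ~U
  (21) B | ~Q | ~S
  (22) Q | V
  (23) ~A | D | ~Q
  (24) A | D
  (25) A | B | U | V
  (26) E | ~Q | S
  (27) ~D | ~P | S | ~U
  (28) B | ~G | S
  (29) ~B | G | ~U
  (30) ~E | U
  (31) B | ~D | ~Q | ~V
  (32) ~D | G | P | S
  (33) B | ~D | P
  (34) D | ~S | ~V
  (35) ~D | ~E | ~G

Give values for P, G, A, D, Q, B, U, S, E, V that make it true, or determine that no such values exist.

P=T; G=F; A=F; D=T; Q=F; B=F; U=F; S=T; E=F; V=T

Set P = True.
Set G = False.
  then (G | ~P | ~Q) forces Q = False.
  then (Q | V) forces V = True.
Try A = True:
  (~A | B | ~V) forces B = True.
  clause (~A | ~B | Q) is falsified — backtrack.
So A = False.
  then (A | D) forces D = True.
Set B = False.
Set U = False.
  then (~E | U) forces E = False.
  then (B | E | S) forces S = True.
All clauses satisfied.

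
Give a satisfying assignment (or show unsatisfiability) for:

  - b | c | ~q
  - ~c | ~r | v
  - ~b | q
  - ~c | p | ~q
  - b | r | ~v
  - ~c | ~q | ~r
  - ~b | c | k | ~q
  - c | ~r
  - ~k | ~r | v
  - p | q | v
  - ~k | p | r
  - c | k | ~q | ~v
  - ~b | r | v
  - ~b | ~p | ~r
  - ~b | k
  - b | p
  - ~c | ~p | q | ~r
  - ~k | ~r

Set v = True.
Try b = False:
  (b | r | ~v) forces r = True.
  (c | ~r) forces c = True.
  (~c | ~q | ~r) forces q = False.
  (b | p) forces p = True.
  clause (~c | ~p | q | ~r) is falsified — backtrack.
So b = True.
  then (~b | q) forces q = True.
  then (~b | k) forces k = True.
  then (~k | ~r) forces r = False.
  then (~k | p | r) forces p = True.
Set c = True.
All clauses satisfied.

v: True, b: True, p: True, r: False, q: True, c: True, k: True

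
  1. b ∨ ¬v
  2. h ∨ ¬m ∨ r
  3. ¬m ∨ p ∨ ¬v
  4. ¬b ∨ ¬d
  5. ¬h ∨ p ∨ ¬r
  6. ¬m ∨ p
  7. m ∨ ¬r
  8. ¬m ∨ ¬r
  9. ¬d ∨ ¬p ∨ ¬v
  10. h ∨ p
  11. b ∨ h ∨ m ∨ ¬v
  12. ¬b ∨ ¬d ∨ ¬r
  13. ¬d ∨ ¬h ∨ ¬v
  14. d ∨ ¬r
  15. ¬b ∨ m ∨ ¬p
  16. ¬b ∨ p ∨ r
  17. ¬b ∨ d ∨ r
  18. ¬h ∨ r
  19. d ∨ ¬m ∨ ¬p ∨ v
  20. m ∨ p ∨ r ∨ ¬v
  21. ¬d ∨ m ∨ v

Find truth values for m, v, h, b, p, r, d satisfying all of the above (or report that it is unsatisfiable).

m = False; v = False; h = False; b = False; p = True; r = False; d = False

Try m = True:
  (¬m ∨ p) forces p = True.
  (¬m ∨ ¬r) forces r = False.
  (h ∨ ¬m ∨ r) forces h = True.
  clause (¬h ∨ r) is falsified — backtrack.
So m = False.
  then (m ∨ ¬r) forces r = False.
  then (¬h ∨ r) forces h = False.
  then (h ∨ p) forces p = True.
  then (¬b ∨ m ∨ ¬p) forces b = False.
  then (b ∨ ¬v) forces v = False.
  then (¬d ∨ m ∨ v) forces d = False.
All clauses satisfied.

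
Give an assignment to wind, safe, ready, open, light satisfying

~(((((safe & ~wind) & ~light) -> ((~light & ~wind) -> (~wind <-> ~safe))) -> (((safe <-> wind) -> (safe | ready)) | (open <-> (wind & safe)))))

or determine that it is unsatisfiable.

wind: False; safe: False; ready: False; open: True; light: True

  ~(((((safe & ~wind) & ~light) -> ((~light & ~wind) -> (~wind <-> ~safe))) -> (((safe <-> wind) -> (safe | ready)) | (open <-> (wind & safe))))) = True
    (((safe & ~wind) & ~light) -> ((~light & ~wind) -> (~wind <-> ~safe))) -> (((safe <-> wind) -> (safe | ready)) | (open <-> (wind & safe))) = False
      ((safe & ~wind) & ~light) -> ((~light & ~wind) -> (~wind <-> ~safe)) = True
        (safe & ~wind) & ~light = False
          safe & ~wind = False
            ~wind = True
          ~light = False
        (~light & ~wind) -> (~wind <-> ~safe) = True
          ~light & ~wind = False
            ~light = False
            ~wind = True
          ~wind <-> ~safe = True
            ~wind = True
            ~safe = True
      ((safe <-> wind) -> (safe | ready)) | (open <-> (wind & safe)) = False
        (safe <-> wind) -> (safe | ready) = False
          safe <-> wind = True
          safe | ready = False
        open <-> (wind & safe) = False
          wind & safe = False
The formula evaluates to True.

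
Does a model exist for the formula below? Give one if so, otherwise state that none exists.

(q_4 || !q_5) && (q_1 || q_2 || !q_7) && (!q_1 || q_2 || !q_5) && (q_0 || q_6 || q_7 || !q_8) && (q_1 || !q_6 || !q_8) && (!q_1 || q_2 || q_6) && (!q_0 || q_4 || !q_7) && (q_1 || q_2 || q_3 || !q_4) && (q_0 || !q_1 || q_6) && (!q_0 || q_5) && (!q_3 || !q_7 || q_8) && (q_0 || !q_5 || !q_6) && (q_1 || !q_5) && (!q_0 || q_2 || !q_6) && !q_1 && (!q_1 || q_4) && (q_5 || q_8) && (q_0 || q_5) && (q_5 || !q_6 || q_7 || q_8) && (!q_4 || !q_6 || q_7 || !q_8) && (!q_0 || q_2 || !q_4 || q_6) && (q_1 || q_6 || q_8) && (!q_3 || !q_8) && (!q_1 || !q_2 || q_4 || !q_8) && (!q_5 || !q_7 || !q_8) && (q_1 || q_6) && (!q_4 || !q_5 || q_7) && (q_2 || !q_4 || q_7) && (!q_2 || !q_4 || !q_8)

The formula is unsatisfiable.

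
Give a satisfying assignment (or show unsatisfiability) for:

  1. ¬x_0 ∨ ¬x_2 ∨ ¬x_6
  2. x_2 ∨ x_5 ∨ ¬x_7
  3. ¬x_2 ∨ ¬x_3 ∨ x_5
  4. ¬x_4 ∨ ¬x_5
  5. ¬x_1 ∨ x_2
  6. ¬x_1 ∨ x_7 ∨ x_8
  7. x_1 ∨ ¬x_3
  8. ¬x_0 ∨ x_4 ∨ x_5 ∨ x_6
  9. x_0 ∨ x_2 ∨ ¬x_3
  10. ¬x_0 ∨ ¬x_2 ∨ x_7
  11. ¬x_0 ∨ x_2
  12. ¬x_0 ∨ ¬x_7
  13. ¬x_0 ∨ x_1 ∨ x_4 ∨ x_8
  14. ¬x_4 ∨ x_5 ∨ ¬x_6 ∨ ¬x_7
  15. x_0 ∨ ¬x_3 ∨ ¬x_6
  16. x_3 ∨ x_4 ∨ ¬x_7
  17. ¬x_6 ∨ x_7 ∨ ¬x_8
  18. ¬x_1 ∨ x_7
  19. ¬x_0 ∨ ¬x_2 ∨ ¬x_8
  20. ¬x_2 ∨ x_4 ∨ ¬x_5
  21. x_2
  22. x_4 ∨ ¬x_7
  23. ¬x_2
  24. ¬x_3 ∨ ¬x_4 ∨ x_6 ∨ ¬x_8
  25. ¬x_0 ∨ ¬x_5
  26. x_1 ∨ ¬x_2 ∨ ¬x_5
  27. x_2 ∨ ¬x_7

Case x_2 = True:
  Clause (¬x_2) is falsified — contradiction.
Case x_2 = False:
  Clause (x_2) is falsified — contradiction.
Both cases fail, so the formula is unsatisfiable.

UNSATISFIABLE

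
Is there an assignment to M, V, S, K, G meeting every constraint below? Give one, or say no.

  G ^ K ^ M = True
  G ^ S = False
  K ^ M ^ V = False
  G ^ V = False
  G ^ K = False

Unsatisfiable

Adding constraints 1, 3, 4 mod 2: every variable appears an even number of times on the left, so the left side is 0.
But the right sides sum to 1 (mod 2). 0 ≠ 1 — the system is inconsistent.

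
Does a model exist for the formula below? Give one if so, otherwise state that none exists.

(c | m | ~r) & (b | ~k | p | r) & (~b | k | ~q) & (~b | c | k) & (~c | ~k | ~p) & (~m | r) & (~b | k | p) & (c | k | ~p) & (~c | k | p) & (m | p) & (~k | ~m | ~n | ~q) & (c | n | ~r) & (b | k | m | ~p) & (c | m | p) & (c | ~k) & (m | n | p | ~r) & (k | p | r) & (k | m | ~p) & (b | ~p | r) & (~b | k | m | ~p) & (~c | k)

r: True, m: True, q: False, b: True, n: False, c: True, k: True, p: False

Try r = False:
  (~m | r) forces m = False.
  (m | p) forces p = True.
  (k | m | ~p) forces k = True.
  (~c | ~k | ~p) forces c = False.
  clause (c | ~k) is falsified — backtrack.
So r = True.
Set m = True.
Set q = False.
Set b = True.
Set n = False.
  then (c | n | ~r) forces c = True.
  then (~c | k) forces k = True.
  then (~c | ~k | ~p) forces p = False.
All clauses satisfied.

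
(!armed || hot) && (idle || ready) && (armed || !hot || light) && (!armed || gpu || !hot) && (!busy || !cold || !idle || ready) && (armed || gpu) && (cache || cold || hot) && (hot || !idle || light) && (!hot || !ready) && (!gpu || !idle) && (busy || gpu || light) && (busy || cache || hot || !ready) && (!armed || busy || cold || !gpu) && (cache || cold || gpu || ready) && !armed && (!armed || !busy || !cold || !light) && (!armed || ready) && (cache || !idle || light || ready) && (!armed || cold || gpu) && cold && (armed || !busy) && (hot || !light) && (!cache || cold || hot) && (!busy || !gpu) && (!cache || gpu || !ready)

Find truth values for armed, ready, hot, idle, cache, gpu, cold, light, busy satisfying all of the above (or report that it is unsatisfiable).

Unit clause (!armed) forces armed = False.
Unit clause (cold) forces cold = True.
In (armed || !busy) only !busy is left, so busy = False.
In (armed || gpu) only gpu is left, so gpu = True.
In (!gpu || !idle) only !idle is left, so idle = False.
In (idle || ready) only ready is left, so ready = True.
In (!hot || !ready) only !hot is left, so hot = False.
In (busy || cache || hot || !ready) only cache is left, so cache = True.
In (hot || !light) only !light is left, so light = False.
All clauses satisfied.

armed=F, ready=T, hot=F, idle=F, cache=T, gpu=T, cold=T, light=F, busy=F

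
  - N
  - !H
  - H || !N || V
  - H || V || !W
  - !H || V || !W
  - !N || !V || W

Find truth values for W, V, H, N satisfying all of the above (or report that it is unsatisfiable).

Unit clause (N) forces N = True.
Unit clause (!H) forces H = False.
In (H || !N || V) only V is left, so V = True.
In (!N || !V || W) only W is left, so W = True.
Check each clause:
  (N): N holds.
  (!H): !H holds.
  (H || !N || V): V holds.
  (H || V || !W): V holds.
  (!H || V || !W): !H holds.
  (!N || !V || W): W holds.
All clauses satisfied.

W = True; V = True; H = False; N = True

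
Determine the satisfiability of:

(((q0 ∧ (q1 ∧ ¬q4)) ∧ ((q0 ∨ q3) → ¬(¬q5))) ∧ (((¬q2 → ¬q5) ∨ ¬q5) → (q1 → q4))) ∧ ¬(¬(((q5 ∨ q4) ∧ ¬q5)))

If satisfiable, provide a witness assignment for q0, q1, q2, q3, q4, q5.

Unsatisfiable — no assignment works.

Case q5 = True: the conjunct ¬(¬(((q5 ∨ q4) ∧ ¬q5))) becomes ¬(¬False) = False.
Case q5 = False: the formula simplifies to (((q0 ∧ (q1 ∧ ¬q4)) ∧ ¬((q0 ∨ q3))) ∧ (q1 → q4)) ∧ ¬(¬q4).
  q0 = True: the conjunct ¬((q0 ∨ q3)) becomes ¬((True ∨ q3)) = False.
  q0 = False: the conjunct q0 is False.
Both cases fail — unsatisfiable.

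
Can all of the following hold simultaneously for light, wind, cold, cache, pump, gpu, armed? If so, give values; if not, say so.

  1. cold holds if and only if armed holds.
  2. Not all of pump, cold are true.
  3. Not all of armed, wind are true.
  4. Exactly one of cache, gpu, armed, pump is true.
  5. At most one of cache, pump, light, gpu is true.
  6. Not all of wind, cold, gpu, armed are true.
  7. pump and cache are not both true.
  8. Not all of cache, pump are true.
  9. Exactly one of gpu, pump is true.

light = False, wind = True, cold = False, cache = False, pump = True, gpu = False, armed = False

  (1) cold=F, armed=F — same ✓
  (2) {pump, cold}: 1/2 true — not all ✓
  (3) {armed, wind}: 1/2 true — not all ✓
  (4) {cache, gpu, armed, pump}: 1 true — exactly one ✓
  (5) {cache, pump, light, gpu}: 1 true — at most one ✓
  (6) {wind, cold, gpu, armed}: 1/4 true — not all ✓
  (7) pump=T, cache=F — not both ✓
  (8) {cache, pump}: 1/2 true — not all ✓
  (9) {gpu, pump}: 1 true — exactly one ✓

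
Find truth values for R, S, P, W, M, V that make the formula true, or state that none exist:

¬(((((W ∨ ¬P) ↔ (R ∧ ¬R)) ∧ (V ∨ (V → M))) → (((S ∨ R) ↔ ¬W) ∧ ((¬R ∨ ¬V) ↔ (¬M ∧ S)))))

R: False, S: False, P: True, W: False, M: False, V: True

  ¬(((((W ∨ ¬P) ↔ (R ∧ ¬R)) ∧ (V ∨ (V → M))) → (((S ∨ R) ↔ ¬W) ∧ ((¬R ∨ ¬V) ↔ (¬M ∧ S))))) = True
    (((W ∨ ¬P) ↔ (R ∧ ¬R)) ∧ (V ∨ (V → M))) → (((S ∨ R) ↔ ¬W) ∧ ((¬R ∨ ¬V) ↔ (¬M ∧ S))) = False
      ((W ∨ ¬P) ↔ (R ∧ ¬R)) ∧ (V ∨ (V → M)) = True
        (W ∨ ¬P) ↔ (R ∧ ¬R) = True
          W ∨ ¬P = False
            ¬P = False
          R ∧ ¬R = False
            ¬R = True
        V ∨ (V → M) = True
          V → M = False
      ((S ∨ R) ↔ ¬W) ∧ ((¬R ∨ ¬V) ↔ (¬M ∧ S)) = False
        (S ∨ R) ↔ ¬W = False
          S ∨ R = False
          ¬W = True
        (¬R ∨ ¬V) ↔ (¬M ∧ S) = False
          ¬R ∨ ¬V = True
            ¬R = True
            ¬V = False
          ¬M ∧ S = False
            ¬M = True
The formula evaluates to True.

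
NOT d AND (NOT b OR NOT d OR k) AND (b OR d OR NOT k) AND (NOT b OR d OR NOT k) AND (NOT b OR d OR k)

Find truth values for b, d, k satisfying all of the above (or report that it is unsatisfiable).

Unit clause (NOT d) forces d = False.
Try b = True:
  (NOT b OR d OR NOT k) forces k = False.
  clause (NOT b OR d OR k) is falsified — backtrack.
So b = False.
  then (b OR d OR NOT k) forces k = False.
Check each clause:
  (NOT d): NOT d holds.
  (NOT b OR NOT d OR k): NOT b holds.
  (b OR d OR NOT k): NOT k holds.
  (NOT b OR d OR NOT k): NOT b holds.
  (NOT b OR d OR k): NOT b holds.
All clauses satisfied.

b=F, d=F, k=F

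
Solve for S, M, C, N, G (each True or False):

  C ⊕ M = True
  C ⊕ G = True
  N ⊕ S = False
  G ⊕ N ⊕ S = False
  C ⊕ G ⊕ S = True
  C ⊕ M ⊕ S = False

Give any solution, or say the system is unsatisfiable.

No satisfying assignment exists.

Adding constraints 1, 2, 5, 6 mod 2: every variable appears an even number of times on the left, so the left side is 0.
But the right sides sum to 1 (mod 2). 0 ≠ 1 — the system is inconsistent.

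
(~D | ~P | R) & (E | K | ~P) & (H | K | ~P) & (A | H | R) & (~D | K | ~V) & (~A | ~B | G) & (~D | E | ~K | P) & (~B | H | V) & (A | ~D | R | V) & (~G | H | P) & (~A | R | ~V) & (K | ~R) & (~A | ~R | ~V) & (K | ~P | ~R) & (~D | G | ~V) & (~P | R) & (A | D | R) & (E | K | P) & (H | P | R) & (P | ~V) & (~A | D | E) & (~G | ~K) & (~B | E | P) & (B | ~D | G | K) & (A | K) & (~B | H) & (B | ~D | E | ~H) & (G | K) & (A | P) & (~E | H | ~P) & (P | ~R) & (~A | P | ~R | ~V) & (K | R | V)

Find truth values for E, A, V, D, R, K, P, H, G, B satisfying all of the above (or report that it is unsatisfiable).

E = True, A = False, V = False, D = True, R = True, K = True, P = True, H = True, G = False, B = False

Set E = True.
Set A = False.
  then (A | K) forces K = True.
  then (A | P) forces P = True.
  then (~E | H | ~P) forces H = True.
  then (~P | R) forces R = True.
  then (~G | ~K) forces G = False.
Set V = False.
Set D = True.
Set B = False.
All clauses satisfied.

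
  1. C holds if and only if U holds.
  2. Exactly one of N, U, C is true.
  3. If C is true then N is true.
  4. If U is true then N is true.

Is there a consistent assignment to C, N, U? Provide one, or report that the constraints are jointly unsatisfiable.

C=F; N=T; U=F

  (1) C=F, U=F — same ✓
  (2) {N, U, C}: 1 true — exactly one ✓
  (3) C=F ⇒ N: vacuous ✓
  (4) U=F ⇒ N: vacuous ✓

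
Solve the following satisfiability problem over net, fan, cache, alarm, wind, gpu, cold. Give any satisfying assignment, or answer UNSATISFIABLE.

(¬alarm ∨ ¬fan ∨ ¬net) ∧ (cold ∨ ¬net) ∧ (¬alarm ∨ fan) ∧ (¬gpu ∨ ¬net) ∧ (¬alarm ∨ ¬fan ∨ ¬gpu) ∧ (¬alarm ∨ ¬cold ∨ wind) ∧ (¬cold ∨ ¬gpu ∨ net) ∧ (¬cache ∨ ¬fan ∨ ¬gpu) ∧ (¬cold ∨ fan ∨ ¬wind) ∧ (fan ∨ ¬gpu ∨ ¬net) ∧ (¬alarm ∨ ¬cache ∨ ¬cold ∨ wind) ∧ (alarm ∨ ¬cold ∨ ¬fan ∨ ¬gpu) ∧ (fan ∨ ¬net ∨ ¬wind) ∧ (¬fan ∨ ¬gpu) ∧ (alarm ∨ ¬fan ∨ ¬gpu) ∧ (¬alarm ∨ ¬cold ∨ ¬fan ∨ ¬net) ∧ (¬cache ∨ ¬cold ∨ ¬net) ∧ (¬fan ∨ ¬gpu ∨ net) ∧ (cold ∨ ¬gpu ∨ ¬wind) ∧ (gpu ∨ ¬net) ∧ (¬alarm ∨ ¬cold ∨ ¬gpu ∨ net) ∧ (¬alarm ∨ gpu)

Try net = True:
  (cold ∨ ¬net) forces cold = True.
  (¬gpu ∨ ¬net) forces gpu = False.
  clause (gpu ∨ ¬net) is falsified — backtrack.
So net = False.
Set fan = True.
  then (¬fan ∨ ¬gpu) forces gpu = False.
  then (¬alarm ∨ gpu) forces alarm = False.
Set cache = True.
Set wind = True.
Set cold = False.
All clauses satisfied.

net: False, fan: True, cache: True, alarm: False, wind: True, gpu: False, cold: False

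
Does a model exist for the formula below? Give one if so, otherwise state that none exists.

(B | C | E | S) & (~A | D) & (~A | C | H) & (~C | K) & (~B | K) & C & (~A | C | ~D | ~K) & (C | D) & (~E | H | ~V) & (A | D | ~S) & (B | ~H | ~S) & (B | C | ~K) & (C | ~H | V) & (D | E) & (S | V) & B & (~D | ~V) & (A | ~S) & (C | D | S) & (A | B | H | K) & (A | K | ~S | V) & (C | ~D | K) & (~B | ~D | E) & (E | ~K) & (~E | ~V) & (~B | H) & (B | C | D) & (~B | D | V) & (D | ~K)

E = True, A = True, H = True, S = True, B = True, C = True, K = True, V = False, D = True

Unit clause (C) forces C = True.
Unit clause (B) forces B = True.
In (~B | H) only H is left, so H = True.
In (~C | K) only K is left, so K = True.
In (E | ~K) only E is left, so E = True.
In (~E | ~V) only ~V is left, so V = False.
In (~B | D | V) only D is left, so D = True.
In (S | V) only S is left, so S = True.
In (A | ~S) only A is left, so A = True.
All clauses satisfied.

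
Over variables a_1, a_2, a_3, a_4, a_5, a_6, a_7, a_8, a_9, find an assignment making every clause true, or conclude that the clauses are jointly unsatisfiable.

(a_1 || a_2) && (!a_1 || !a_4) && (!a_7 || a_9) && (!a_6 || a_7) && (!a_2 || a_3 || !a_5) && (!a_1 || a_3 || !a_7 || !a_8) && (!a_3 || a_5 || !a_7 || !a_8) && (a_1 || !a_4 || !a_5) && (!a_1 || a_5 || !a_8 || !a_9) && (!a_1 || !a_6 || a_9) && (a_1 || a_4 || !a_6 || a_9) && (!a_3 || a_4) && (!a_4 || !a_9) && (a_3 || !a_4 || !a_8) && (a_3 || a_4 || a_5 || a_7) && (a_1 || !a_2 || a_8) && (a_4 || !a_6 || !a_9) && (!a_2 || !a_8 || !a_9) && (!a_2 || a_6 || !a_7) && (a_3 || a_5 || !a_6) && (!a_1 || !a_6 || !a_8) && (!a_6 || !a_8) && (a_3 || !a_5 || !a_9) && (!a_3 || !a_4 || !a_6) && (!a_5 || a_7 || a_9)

a_1 = True, a_2 = False, a_3 = False, a_4 = False, a_5 = False, a_6 = False, a_7 = True, a_8 = False, a_9 = True

Set a_1 = True.
  then (!a_1 || !a_4) forces a_4 = False.
  then (!a_3 || a_4) forces a_3 = False.
Set a_2 = False.
Try a_5 = True:
  (a_3 || !a_5 || !a_9) forces a_9 = False.
  (!a_7 || a_9) forces a_7 = False.
  clause (!a_5 || a_7 || a_9) is falsified — backtrack.
So a_5 = False.
  then (a_3 || a_4 || a_5 || a_7) forces a_7 = True.
  then (a_3 || a_5 || !a_6) forces a_6 = False.
  then (!a_7 || a_9) forces a_9 = True.
  then (!a_1 || a_3 || !a_7 || !a_8) forces a_8 = False.
All clauses satisfied.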